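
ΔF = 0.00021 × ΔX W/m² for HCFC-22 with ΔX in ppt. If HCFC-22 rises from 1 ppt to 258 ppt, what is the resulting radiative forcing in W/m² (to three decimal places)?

ΔF = 0.054 W/m²

HCFC-22: ΔF = 0.00021 × (258 − 1) = 0.00021 × 257 = 0.0540 W/m².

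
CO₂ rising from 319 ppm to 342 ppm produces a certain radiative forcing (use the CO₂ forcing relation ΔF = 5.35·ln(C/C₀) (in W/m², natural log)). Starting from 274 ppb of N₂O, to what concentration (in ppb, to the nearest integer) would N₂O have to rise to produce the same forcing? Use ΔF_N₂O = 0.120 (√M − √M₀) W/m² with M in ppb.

CO₂ forcing: 5.35 × ln(342/319) = 5.35 × 0.069620 = 0.37247 W/m².
Set 0.120(√M − √274) = 0.37247: √M = 0.37247/0.120 + √274 = 3.1039 + 16.5529 = 19.6568.
M = (19.6568)² = 386.39 ppb.

M ≈ 386 ppb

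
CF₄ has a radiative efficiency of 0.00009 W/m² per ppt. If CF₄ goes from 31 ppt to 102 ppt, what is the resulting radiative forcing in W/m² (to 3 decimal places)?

ΔF = 0.006 W/m²

CF₄: ΔF = 0.00009 × (102 − 31) = 0.00009 × 71 = 0.0064 W/m².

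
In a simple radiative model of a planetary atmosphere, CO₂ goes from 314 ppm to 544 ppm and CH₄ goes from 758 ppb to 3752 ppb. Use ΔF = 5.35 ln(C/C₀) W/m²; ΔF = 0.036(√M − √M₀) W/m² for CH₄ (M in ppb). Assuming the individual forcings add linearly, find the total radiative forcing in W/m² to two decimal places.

CO₂: 5.35 × ln(544/314) = 5.35 × ln(1.73248) = 5.35 × 0.54955 = 2.9401 W/m².
CH₄: 0.036 × (√3752 − √758) = 0.036 × (61.2536 − 27.5318) = 0.036 × 33.7218 = 1.2140 W/m².
Total ΔF = 2.9401 + 1.2140 = 4.1541 W/m².

ΔF = 4.15 W/m²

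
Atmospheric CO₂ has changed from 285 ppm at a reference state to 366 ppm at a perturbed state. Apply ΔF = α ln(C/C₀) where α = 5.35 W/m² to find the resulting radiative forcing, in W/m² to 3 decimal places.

CO₂: 5.35 × ln(366/285) = 5.35 × ln(1.28421) = 5.35 × 0.25014 = 1.3382 W/m².

ΔF = 1.338 W/m²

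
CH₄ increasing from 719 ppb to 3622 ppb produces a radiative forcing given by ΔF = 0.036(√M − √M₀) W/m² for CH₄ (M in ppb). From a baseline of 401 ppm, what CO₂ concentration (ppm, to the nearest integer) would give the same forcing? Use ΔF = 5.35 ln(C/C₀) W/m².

C ≈ 502 ppm

CH₄ forcing: 0.036 × (√3622 − √719) = 0.036 × (60.1831 − 26.8142) = 0.036 × 33.3689 = 1.20128 W/m².
Set 5.35 ln(C/401) = 1.20128: ln(C/401) = 1.20128/5.35 = 0.22454, so C = 401 × e^0.22454 = 401 × 1.25175 = 501.95 ppm.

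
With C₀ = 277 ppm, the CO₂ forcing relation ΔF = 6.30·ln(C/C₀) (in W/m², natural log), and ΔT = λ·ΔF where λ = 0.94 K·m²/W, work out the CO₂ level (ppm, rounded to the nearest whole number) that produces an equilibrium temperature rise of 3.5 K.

C ≈ 500 ppm

Required forcing: ΔF = ΔT/λ = 3.5/0.94 = 3.7234 W/m².
Then ln(C/277) = ΔF/6.30 = 3.7234/6.30 = 0.59102.
So C = 277 × e^0.59102 = 277 × 1.80583 = 500.21 ppm.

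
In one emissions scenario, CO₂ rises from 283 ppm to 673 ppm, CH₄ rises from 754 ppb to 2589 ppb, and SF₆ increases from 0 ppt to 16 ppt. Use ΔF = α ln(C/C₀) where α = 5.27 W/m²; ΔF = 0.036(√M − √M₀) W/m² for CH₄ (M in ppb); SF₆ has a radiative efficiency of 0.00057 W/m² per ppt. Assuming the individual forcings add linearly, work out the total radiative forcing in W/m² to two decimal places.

ΔF = 5.42 W/m²

CO₂: 5.27 × ln(673/283) = 5.27 × ln(2.37809) = 5.27 × 0.86630 = 4.5654 W/m².
CH₄: 0.036 × (√2589 − √754) = 0.036 × (50.8822 − 27.4591) = 0.036 × 23.4231 = 0.8432 W/m².
SF₆: ΔF = 0.00057 × (16 − 0) = 0.00057 × 16 = 0.0091 W/m².
Total ΔF = 4.5654 + 0.8432 + 0.0091 = 5.4177 W/m².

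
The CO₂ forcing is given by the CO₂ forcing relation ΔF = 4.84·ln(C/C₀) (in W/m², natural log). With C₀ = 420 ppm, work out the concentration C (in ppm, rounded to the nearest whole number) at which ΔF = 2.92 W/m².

C ≈ 768 ppm

Set 4.84 ln(C/420) = 2.92, so ln(C/420) = 2.92/4.84 = 0.60331.
Then C/420 = e^0.60331 = 1.82816, giving C = 420 × 1.82816 = 767.83 ppm.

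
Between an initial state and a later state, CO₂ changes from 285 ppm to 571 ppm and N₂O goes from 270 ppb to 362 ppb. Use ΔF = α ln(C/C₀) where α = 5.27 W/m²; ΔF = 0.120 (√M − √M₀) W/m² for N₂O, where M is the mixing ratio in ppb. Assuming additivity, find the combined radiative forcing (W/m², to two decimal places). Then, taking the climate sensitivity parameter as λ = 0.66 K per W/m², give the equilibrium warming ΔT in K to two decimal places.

ΔF = 3.97 W/m²; ΔT = 2.62 K

CO₂: 5.27 × ln(571/285) = 5.27 × ln(2.00351) = 5.27 × 0.69490 = 3.6621 W/m².
N₂O: 0.120 × (√362 − √270) = 0.120 × (19.0263 − 16.4317) = 0.120 × 2.5946 = 0.3114 W/m².
Total ΔF = 3.6621 + 0.3114 = 3.9735 W/m².
ΔT = λ ΔF = 0.66 × 3.97 = 2.6202 K.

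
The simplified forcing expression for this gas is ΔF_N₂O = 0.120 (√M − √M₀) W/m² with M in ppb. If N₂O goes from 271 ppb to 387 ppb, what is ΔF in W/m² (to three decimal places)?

ΔF = 0.385 W/m²

N₂O: 0.120 × (√387 − √271) = 0.120 × (19.6723 − 16.4621) = 0.120 × 3.2102 = 0.3852 W/m².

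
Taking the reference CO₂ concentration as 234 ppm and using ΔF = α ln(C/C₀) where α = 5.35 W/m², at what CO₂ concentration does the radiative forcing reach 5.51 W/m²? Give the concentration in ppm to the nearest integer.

C ≈ 655 ppm

Set 5.35 ln(C/234) = 5.51, so ln(C/234) = 5.51/5.35 = 1.02991.
Then C/234 = e^1.02991 = 2.80081, giving C = 234 × 2.80081 = 655.39 ppm.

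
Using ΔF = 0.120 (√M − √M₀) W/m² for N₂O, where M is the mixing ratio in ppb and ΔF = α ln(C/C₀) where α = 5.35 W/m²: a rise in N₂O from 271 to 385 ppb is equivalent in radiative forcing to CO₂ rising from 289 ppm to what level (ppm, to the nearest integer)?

N₂O forcing: 0.120 × (√385 − √271) = 0.120 × (19.6214 − 16.4621) = 0.120 × 3.1593 = 0.37912 W/m².
Set 5.35 ln(C/289) = 0.37912: ln(C/289) = 0.37912/5.35 = 0.07086, so C = 289 × e^0.07086 = 289 × 1.07343 = 310.22 ppm.

C ≈ 310 ppm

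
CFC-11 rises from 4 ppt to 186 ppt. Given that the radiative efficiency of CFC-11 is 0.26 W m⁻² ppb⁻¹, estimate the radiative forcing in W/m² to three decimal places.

ΔF = 0.047 W/m²

CFC-11: Δ = 186 − 4 = 182 ppt = 0.182 ppb; ΔF = 0.26 × 0.182 = 0.0473 W/m².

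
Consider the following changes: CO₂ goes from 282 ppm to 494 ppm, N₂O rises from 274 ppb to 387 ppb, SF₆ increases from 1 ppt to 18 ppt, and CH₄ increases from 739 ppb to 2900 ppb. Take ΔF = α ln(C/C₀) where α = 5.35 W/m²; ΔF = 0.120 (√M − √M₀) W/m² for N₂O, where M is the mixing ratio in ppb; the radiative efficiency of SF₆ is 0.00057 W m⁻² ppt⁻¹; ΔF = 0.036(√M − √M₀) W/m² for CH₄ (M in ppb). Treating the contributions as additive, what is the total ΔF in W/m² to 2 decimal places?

ΔF = 4.34 W/m²

CO₂: 5.35 × ln(494/282) = 5.35 × ln(1.75177) = 5.35 × 0.56063 = 2.9994 W/m².
N₂O: 0.120 × (√387 − √274) = 0.120 × (19.6723 − 16.5529) = 0.120 × 3.1194 = 0.3743 W/m².
SF₆: ΔF = 0.00057 × (18 − 1) = 0.00057 × 17 = 0.0097 W/m².
CH₄: 0.036 × (√2900 − √739) = 0.036 × (53.8516 − 27.1846) = 0.036 × 26.6670 = 0.9600 W/m².
Total ΔF = 2.9994 + 0.3743 + 0.0097 + 0.9600 = 4.3434 W/m².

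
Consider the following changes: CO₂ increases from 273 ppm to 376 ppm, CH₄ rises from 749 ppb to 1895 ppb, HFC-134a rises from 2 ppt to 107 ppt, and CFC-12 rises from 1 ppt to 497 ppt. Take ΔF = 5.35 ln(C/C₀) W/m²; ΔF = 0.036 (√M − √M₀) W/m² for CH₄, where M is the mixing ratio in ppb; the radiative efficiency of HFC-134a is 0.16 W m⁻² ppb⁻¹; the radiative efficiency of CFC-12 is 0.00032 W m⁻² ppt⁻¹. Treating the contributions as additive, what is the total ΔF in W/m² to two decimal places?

ΔF = 2.47 W/m²

CO₂: 5.35 × ln(376/273) = 5.35 × ln(1.37729) = 5.35 × 0.32012 = 1.7126 W/m².
CH₄: 0.036 × (√1895 − √749) = 0.036 × (43.5316 − 27.3679) = 0.036 × 16.1637 = 0.5819 W/m².
HFC-134a: Δ = 107 − 2 = 105 ppt = 0.105 ppb; ΔF = 0.16 × 0.105 = 0.0168 W/m².
CFC-12: ΔF = 0.00032 × (497 − 1) = 0.00032 × 496 = 0.1587 W/m².
Total ΔF = 1.7126 + 0.5819 + 0.0168 + 0.1587 = 2.4700 W/m².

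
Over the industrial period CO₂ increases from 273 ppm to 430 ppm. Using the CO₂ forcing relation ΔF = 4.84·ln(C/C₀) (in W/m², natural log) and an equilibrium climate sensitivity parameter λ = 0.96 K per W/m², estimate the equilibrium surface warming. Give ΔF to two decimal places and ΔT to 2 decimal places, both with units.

CO₂: 4.84 × ln(430/273) = 4.84 × ln(1.57509) = 4.84 × 0.45431 = 2.1989 W/m².
ΔT = λ ΔF = 0.96 × 2.20 = 2.1120 K.

ΔF = 2.20 W/m²; ΔT = 2.11 K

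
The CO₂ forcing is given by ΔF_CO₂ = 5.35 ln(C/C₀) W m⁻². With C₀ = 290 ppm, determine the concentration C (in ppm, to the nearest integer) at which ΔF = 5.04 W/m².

C ≈ 744 ppm

Set 5.35 ln(C/290) = 5.04, so ln(C/290) = 5.04/5.35 = 0.94206.
Then C/290 = e^0.94206 = 2.56526, giving C = 290 × 2.56526 = 743.93 ppm.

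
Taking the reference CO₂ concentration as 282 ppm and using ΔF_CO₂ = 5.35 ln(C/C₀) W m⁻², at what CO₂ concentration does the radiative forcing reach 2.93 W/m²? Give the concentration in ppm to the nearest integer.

C ≈ 488 ppm

Set 5.35 ln(C/282) = 2.93, so ln(C/282) = 2.93/5.35 = 0.54766.
Then C/282 = e^0.54766 = 1.72920, giving C = 282 × 1.72920 = 487.63 ppm.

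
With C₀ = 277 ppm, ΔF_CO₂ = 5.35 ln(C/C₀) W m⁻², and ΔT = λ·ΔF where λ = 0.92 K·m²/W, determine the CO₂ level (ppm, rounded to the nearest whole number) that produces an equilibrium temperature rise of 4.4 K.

Required forcing: ΔF = ΔT/λ = 4.4/0.92 = 4.7826 W/m².
Then ln(C/277) = ΔF/5.35 = 4.7826/5.35 = 0.89394.
So C = 277 × e^0.89394 = 277 × 2.44474 = 677.19 ppm.

C ≈ 677 ppm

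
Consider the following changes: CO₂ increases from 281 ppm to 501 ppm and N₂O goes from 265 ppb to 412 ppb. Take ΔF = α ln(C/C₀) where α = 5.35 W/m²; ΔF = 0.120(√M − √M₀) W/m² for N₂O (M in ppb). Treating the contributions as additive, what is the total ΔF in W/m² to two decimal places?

ΔF = 3.58 W/m²

CO₂: 5.35 × ln(501/281) = 5.35 × ln(1.78292) = 5.35 × 0.57825 = 3.0936 W/m².
N₂O: 0.120 × (√412 − √265) = 0.120 × (20.2978 − 16.2788) = 0.120 × 4.0190 = 0.4823 W/m².
Total ΔF = 3.0936 + 0.4823 = 3.5759 W/m².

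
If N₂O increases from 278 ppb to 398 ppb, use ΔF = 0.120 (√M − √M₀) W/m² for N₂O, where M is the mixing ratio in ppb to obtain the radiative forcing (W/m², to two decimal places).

N₂O: 0.120 × (√398 − √278) = 0.120 × (19.9499 − 16.6733) = 0.120 × 3.2766 = 0.3932 W/m².

ΔF = 0.39 W/m²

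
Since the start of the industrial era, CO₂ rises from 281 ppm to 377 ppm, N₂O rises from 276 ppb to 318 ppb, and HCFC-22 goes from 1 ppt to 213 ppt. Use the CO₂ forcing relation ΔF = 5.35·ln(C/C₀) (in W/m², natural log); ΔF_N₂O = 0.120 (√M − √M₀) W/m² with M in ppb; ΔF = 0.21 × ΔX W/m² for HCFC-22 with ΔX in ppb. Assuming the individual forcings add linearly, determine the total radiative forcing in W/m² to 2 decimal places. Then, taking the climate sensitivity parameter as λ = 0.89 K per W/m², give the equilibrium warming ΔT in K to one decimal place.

CO₂: 5.35 × ln(377/281) = 5.35 × ln(1.34164) = 5.35 × 0.29389 = 1.5723 W/m².
N₂O: 0.120 × (√318 − √276) = 0.120 × (17.8326 − 16.6132) = 0.120 × 1.2194 = 0.1463 W/m².
HCFC-22: Δ = 213 − 1 = 212 ppt = 0.212 ppb; ΔF = 0.21 × 0.212 = 0.0445 W/m².
Total ΔF = 1.5723 + 0.1463 + 0.0445 = 1.7631 W/m².
ΔT = λ ΔF = 0.89 × 1.76 = 1.5664 K.

ΔF = 1.76 W/m²; ΔT = 1.6 K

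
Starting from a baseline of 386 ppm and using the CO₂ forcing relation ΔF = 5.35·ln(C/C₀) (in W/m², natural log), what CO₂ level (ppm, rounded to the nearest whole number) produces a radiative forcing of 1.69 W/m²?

Set 5.35 ln(C/386) = 1.69, so ln(C/386) = 1.69/5.35 = 0.31589.
Then C/386 = e^0.31589 = 1.37148, giving C = 386 × 1.37148 = 529.39 ppm.

C ≈ 529 ppm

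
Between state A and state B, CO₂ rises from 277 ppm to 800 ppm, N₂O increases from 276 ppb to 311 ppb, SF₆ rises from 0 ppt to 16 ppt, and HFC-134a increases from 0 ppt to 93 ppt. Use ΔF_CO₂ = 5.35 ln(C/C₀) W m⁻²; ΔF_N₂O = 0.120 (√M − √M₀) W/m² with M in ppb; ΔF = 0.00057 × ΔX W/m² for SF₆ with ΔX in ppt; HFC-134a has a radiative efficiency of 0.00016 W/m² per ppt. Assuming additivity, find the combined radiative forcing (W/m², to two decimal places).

ΔF = 5.82 W/m²

CO₂: 5.35 × ln(800/277) = 5.35 × ln(2.88809) = 5.35 × 1.06060 = 5.6742 W/m².
N₂O: 0.120 × (√311 − √276) = 0.120 × (17.6352 − 16.6132) = 0.120 × 1.0220 = 0.1226 W/m².
SF₆: ΔF = 0.00057 × (16 − 0) = 0.00057 × 16 = 0.0091 W/m².
HFC-134a: ΔF = 0.00016 × (93 − 0) = 0.00016 × 93 = 0.0149 W/m².
Total ΔF = 5.6742 + 0.1226 + 0.0091 + 0.0149 = 5.8208 W/m².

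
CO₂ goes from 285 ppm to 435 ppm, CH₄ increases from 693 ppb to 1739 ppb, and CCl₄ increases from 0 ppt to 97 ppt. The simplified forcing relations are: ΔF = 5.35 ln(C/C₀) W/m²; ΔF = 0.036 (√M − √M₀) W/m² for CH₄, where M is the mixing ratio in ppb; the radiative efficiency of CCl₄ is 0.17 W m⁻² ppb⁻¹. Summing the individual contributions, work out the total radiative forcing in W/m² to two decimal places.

CO₂: 5.35 × ln(435/285) = 5.35 × ln(1.52632) = 5.35 × 0.42286 = 2.2623 W/m².
CH₄: 0.036 × (√1739 − √693) = 0.036 × (41.7013 − 26.3249) = 0.036 × 15.3764 = 0.5536 W/m².
CCl₄: Δ = 97 − 0 = 97 ppt = 0.097 ppb; ΔF = 0.17 × 0.097 = 0.0165 W/m².
Total ΔF = 2.2623 + 0.5536 + 0.0165 = 2.8324 W/m².

ΔF = 2.83 W/m²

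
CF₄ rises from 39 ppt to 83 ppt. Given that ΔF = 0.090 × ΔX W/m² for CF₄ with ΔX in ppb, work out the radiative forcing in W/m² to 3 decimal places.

CF₄: Δ = 83 − 39 = 44 ppt = 0.044 ppb; ΔF = 0.090 × 0.044 = 0.0040 W/m².

ΔF = 0.004 W/m²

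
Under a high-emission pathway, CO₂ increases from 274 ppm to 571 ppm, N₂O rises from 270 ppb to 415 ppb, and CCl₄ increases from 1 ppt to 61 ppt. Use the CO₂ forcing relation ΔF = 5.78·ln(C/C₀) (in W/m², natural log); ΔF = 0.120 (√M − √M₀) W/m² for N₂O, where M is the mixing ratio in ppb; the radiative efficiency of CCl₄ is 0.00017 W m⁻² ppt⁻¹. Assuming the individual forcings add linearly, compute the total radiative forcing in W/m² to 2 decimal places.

ΔF = 4.73 W/m²

CO₂: 5.78 × ln(571/274) = 5.78 × ln(2.08394) = 5.78 × 0.73426 = 4.2440 W/m².
N₂O: 0.120 × (√415 − √270) = 0.120 × (20.3715 − 16.4317) = 0.120 × 3.9398 = 0.4728 W/m².
CCl₄: ΔF = 0.00017 × (61 − 1) = 0.00017 × 60 = 0.0102 W/m².
Total ΔF = 4.2440 + 0.4728 + 0.0102 = 4.7270 W/m².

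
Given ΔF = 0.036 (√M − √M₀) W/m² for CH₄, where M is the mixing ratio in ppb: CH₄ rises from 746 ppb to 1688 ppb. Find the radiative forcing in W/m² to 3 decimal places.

CH₄: 0.036 × (√1688 − √746) = 0.036 × (41.0853 − 27.3130) = 0.036 × 13.7723 = 0.4958 W/m².

ΔF = 0.496 W/m²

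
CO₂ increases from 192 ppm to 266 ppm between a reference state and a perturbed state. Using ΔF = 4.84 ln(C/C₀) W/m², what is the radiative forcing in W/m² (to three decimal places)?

CO₂: 4.84 × ln(266/192) = 4.84 × ln(1.38542) = 4.84 × 0.32600 = 1.5778 W/m².

ΔF = 1.578 W/m²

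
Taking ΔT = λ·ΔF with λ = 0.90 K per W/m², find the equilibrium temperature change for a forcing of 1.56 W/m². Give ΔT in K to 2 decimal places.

ΔT = λ ΔF = 0.90 × 1.56 = 1.4040 K.

ΔT = 1.40 K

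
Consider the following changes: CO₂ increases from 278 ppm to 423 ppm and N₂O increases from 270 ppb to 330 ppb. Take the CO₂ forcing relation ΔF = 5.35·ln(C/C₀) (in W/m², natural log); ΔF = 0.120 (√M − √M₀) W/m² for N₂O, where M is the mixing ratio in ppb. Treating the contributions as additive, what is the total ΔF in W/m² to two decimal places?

ΔF = 2.45 W/m²

CO₂: 5.35 × ln(423/278) = 5.35 × ln(1.52158) = 5.35 × 0.41975 = 2.2457 W/m².
N₂O: 0.120 × (√330 − √270) = 0.120 × (18.1659 − 16.4317) = 0.120 × 1.7342 = 0.2081 W/m².
Total ΔF = 2.2457 + 0.2081 = 2.4538 W/m².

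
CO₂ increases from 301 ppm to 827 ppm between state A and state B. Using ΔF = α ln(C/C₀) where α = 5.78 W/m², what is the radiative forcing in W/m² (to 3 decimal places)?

CO₂: 5.78 × ln(827/301) = 5.78 × ln(2.74751) = 5.78 × 1.01070 = 5.8418 W/m².

ΔF = 5.842 W/m²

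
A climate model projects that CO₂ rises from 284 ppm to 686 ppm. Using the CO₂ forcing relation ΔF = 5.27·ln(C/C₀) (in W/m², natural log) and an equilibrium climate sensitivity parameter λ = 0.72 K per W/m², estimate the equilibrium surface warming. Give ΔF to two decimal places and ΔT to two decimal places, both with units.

ΔF = 4.65 W/m²; ΔT = 3.35 K

CO₂: 5.27 × ln(686/284) = 5.27 × ln(2.41549) = 5.27 × 0.88190 = 4.6476 W/m².
ΔT = λ ΔF = 0.72 × 4.65 = 3.3480 K.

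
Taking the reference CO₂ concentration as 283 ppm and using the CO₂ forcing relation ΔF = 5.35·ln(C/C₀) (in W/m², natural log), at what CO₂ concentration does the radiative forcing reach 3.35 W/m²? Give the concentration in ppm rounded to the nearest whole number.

Set 5.35 ln(C/283) = 3.35, so ln(C/283) = 3.35/5.35 = 0.62617.
Then C/283 = e^0.62617 = 1.87043, giving C = 283 × 1.87043 = 529.33 ppm.

C ≈ 529 ppm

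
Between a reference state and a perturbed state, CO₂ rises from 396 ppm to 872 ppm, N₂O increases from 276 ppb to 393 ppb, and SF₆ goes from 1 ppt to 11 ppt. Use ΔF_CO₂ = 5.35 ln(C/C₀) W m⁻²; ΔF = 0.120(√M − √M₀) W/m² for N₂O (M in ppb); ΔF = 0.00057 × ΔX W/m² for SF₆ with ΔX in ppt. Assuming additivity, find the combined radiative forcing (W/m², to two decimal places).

ΔF = 4.61 W/m²

CO₂: 5.35 × ln(872/396) = 5.35 × ln(2.20202) = 5.35 × 0.78938 = 4.2232 W/m².
N₂O: 0.120 × (√393 − √276) = 0.120 × (19.8242 − 16.6132) = 0.120 × 3.2110 = 0.3853 W/m².
SF₆: ΔF = 0.00057 × (11 − 1) = 0.00057 × 10 = 0.0057 W/m².
Total ΔF = 4.2232 + 0.3853 + 0.0057 = 4.6142 W/m².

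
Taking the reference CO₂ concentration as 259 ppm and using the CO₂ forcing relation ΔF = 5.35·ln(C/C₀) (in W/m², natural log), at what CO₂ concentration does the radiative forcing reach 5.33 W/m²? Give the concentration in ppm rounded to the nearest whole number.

Set 5.35 ln(C/259) = 5.33, so ln(C/259) = 5.33/5.35 = 0.99626.
Then C/259 = e^0.99626 = 2.70813, giving C = 259 × 2.70813 = 701.41 ppm.

C ≈ 701 ppm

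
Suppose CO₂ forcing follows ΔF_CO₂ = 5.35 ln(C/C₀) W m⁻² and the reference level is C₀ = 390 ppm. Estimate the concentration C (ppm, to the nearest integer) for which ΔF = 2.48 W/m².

Set 5.35 ln(C/390) = 2.48, so ln(C/390) = 2.48/5.35 = 0.46355.
Then C/390 = e^0.46355 = 1.58971, giving C = 390 × 1.58971 = 619.99 ppm.

C ≈ 620 ppm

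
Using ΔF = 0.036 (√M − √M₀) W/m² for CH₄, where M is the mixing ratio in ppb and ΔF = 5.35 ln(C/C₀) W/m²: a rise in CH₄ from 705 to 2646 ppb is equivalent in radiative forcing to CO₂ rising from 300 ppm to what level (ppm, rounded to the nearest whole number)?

C ≈ 355 ppm

CH₄ forcing: 0.036 × (√2646 − √705) = 0.036 × (51.4393 − 26.5518) = 0.036 × 24.8875 = 0.89595 W/m².
Set 5.35 ln(C/300) = 0.89595: ln(C/300) = 0.89595/5.35 = 0.16747, so C = 300 × e^0.16747 = 300 × 1.18231 = 354.69 ppm.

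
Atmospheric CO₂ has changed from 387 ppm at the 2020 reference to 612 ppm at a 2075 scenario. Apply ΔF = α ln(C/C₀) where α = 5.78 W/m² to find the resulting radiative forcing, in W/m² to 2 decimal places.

CO₂ absorption bands are partially saturated, so forcing scales with the logarithm of the concentration ratio.
CO₂: 5.78 × ln(612/387) = 5.78 × ln(1.58140) = 5.78 × 0.45831 = 2.6490 W/m².

ΔF = 2.65 W/m²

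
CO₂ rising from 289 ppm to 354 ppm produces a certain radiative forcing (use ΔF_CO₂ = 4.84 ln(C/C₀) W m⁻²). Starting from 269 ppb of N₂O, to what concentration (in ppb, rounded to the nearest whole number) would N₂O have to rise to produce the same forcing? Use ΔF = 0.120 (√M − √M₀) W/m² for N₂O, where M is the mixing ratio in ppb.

M ≈ 604 ppb

CO₂ forcing: 4.84 × ln(354/289) = 4.84 × 0.202870 = 0.98189 W/m².
Set 0.120(√M − √269) = 0.98189: √M = 0.98189/0.120 + √269 = 8.1824 + 16.4012 = 24.5836.
M = (24.5836)² = 604.35 ppb.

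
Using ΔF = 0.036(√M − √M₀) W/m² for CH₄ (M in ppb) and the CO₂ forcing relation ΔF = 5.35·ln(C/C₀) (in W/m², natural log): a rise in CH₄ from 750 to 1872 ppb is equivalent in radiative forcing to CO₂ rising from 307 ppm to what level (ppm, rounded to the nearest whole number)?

CH₄ forcing: 0.036 × (√1872 − √750) = 0.036 × (43.2666 − 27.3861) = 0.036 × 15.8805 = 0.57170 W/m².
Set 5.35 ln(C/307) = 0.57170: ln(C/307) = 0.57170/5.35 = 0.10686, so C = 307 × e^0.10686 = 307 × 1.11278 = 341.62 ppm.

C ≈ 342 ppm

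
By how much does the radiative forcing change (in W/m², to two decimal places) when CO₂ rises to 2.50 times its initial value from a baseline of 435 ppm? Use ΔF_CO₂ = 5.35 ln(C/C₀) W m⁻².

Because the forcing depends only on the ratio C/C₀, the initial concentration does not enter.
ΔF = 5.35 × ln(2.50) = 5.35 × 0.91629 = 4.9022 W/m².

ΔF = 4.90 W/m²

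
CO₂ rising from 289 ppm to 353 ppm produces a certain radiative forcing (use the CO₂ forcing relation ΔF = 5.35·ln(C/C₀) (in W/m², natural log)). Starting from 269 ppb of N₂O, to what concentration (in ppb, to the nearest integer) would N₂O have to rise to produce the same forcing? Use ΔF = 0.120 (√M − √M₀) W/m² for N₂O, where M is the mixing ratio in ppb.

M ≈ 641 ppb

CO₂ forcing: 5.35 × ln(353/289) = 5.35 × 0.200041 = 1.07022 W/m².
Set 0.120(√M − √269) = 1.07022: √M = 1.07022/0.120 + √269 = 8.9185 + 16.4012 = 25.3197.
M = (25.3197)² = 641.09 ppb.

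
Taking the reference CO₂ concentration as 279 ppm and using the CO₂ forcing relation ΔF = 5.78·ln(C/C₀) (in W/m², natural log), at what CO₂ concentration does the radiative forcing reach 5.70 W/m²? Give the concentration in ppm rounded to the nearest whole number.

C ≈ 748 ppm

Set 5.78 ln(C/279) = 5.70, so ln(C/279) = 5.70/5.78 = 0.98616.
Then C/279 = e^0.98616 = 2.68092, giving C = 279 × 2.68092 = 747.98 ppm.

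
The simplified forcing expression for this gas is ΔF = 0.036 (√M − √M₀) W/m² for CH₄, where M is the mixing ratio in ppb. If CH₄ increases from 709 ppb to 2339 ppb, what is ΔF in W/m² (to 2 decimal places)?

ΔF = 0.78 W/m²

CH₄: 0.036 × (√2339 − √709) = 0.036 × (48.3632 − 26.6271) = 0.036 × 21.7361 = 0.7825 W/m².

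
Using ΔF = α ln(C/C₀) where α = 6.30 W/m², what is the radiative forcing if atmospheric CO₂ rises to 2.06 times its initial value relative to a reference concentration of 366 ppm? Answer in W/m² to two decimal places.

Because the forcing depends only on the ratio C/C₀, the initial concentration does not enter.
ΔF = 6.30 × ln(2.06) = 6.30 × 0.72271 = 4.5531 W/m².

ΔF = 4.55 W/m²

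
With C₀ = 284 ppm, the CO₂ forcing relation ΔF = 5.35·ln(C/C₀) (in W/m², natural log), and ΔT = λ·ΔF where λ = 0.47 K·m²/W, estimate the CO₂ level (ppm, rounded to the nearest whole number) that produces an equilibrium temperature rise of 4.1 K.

Required forcing: ΔF = ΔT/λ = 4.1/0.47 = 8.7234 W/m².
Then ln(C/284) = ΔF/5.35 = 8.7234/5.35 = 1.63054.
So C = 284 × e^1.63054 = 284 × 5.10663 = 1450.28 ppm.

C ≈ 1450 ppm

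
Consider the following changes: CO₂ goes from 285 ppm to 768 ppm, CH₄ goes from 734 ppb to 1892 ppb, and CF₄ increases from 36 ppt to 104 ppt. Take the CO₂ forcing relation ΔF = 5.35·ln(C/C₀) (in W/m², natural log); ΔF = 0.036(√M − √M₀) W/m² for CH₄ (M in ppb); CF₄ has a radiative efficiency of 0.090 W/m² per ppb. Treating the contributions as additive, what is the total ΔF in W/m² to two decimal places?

ΔF = 5.90 W/m²

CO₂: 5.35 × ln(768/285) = 5.35 × ln(2.69474) = 5.35 × 0.99130 = 5.3035 W/m².
CH₄: 0.036 × (√1892 − √734) = 0.036 × (43.4971 − 27.0924) = 0.036 × 16.4047 = 0.5906 W/m².
CF₄: Δ = 104 − 36 = 68 ppt = 0.068 ppb; ΔF = 0.090 × 0.068 = 0.0061 W/m².
Total ΔF = 5.3035 + 0.5906 + 0.0061 = 5.9002 W/m².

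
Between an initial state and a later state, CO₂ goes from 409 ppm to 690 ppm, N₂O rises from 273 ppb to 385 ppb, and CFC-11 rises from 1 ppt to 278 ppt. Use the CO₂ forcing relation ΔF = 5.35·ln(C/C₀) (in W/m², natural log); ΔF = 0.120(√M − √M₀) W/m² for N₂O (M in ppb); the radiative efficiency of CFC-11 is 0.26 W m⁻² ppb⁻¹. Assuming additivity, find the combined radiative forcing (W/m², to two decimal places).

CO₂: 5.35 × ln(690/409) = 5.35 × ln(1.68704) = 5.35 × 0.52298 = 2.7979 W/m².
N₂O: 0.120 × (√385 − √273) = 0.120 × (19.6214 − 16.5227) = 0.120 × 3.0987 = 0.3718 W/m².
CFC-11: Δ = 278 − 1 = 277 ppt = 0.277 ppb; ΔF = 0.26 × 0.277 = 0.0720 W/m².
Total ΔF = 2.7979 + 0.3718 + 0.0720 = 3.2417 W/m².

ΔF = 3.24 W/m²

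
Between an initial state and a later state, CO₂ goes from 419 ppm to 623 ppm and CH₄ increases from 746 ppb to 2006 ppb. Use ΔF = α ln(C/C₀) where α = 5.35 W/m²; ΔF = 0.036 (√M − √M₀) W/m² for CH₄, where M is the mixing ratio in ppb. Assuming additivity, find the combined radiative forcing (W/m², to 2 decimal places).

CO₂: 5.35 × ln(623/419) = 5.35 × ln(1.48687) = 5.35 × 0.39667 = 2.1222 W/m².
CH₄: 0.036 × (√2006 − √746) = 0.036 × (44.7884 − 27.3130) = 0.036 × 17.4754 = 0.6291 W/m².
Total ΔF = 2.1222 + 0.6291 = 2.7513 W/m².

ΔF = 2.75 W/m²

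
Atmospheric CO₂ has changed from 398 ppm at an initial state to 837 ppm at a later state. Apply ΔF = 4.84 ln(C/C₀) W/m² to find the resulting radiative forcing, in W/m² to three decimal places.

ΔF = 3.598 W/m²

CO₂ absorption bands are partially saturated, so forcing scales with the logarithm of the concentration ratio.
CO₂: 4.84 × ln(837/398) = 4.84 × ln(2.10302) = 4.84 × 0.74337 = 3.5979 W/m².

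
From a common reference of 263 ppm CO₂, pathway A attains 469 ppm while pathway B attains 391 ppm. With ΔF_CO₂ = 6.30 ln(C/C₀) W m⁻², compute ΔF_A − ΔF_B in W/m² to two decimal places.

ΔF_A − ΔF_B = 1.15 W/m²

ΔF_A = 6.30 ln(469/263) = 6.30 × 0.57845 = 3.6442 W/m².
ΔF_B = 6.30 ln(391/263) = 6.30 × 0.39655 = 2.4983 W/m².
Difference: 3.6442 − 2.4983 = 1.1459 W/m².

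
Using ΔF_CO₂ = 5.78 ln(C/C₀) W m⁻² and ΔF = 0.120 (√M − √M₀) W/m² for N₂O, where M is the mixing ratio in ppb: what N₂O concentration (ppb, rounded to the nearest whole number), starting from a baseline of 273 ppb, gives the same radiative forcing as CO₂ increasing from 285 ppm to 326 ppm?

M ≈ 529 ppb

CO₂ forcing: 5.78 × ln(326/285) = 5.78 × 0.134408 = 0.77688 W/m².
Set 0.120(√M − √273) = 0.77688: √M = 0.77688/0.120 + √273 = 6.4740 + 16.5227 = 22.9967.
M = (22.9967)² = 528.85 ppb.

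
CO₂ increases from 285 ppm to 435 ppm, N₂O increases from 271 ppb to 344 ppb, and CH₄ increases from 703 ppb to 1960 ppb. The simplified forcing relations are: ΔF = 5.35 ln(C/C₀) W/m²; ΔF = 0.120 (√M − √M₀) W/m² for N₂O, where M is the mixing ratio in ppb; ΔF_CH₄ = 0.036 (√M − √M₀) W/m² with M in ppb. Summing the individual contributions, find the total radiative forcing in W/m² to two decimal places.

CO₂: 5.35 × ln(435/285) = 5.35 × ln(1.52632) = 5.35 × 0.42286 = 2.2623 W/m².
N₂O: 0.120 × (√344 − √271) = 0.120 × (18.5472 − 16.4621) = 0.120 × 2.0851 = 0.2502 W/m².
CH₄: 0.036 × (√1960 − √703) = 0.036 × (44.2719 − 26.5141) = 0.036 × 17.7578 = 0.6393 W/m².
Total ΔF = 2.2623 + 0.2502 + 0.6393 = 3.1518 W/m².

ΔF = 3.15 W/m²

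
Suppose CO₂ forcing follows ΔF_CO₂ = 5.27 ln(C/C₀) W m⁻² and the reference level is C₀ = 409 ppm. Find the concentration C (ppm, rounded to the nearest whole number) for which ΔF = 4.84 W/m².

Set 5.27 ln(C/409) = 4.84, so ln(C/409) = 4.84/5.27 = 0.91841.
Then C/409 = e^0.91841 = 2.50530, giving C = 409 × 2.50530 = 1024.67 ppm.

C ≈ 1025 ppm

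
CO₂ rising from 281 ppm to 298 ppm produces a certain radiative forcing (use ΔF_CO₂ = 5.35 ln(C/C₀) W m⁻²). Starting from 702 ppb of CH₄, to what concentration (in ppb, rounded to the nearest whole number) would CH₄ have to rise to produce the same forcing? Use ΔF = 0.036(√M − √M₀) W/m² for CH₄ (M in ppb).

CO₂ forcing: 5.35 × ln(298/281) = 5.35 × 0.058739 = 0.31425 W/m².
Set 0.036(√M − √702) = 0.31425: √M = 0.31425/0.036 + √702 = 8.7292 + 26.4953 = 35.2245.
M = (35.2245)² = 1240.77 ppb.

M ≈ 1241 ppb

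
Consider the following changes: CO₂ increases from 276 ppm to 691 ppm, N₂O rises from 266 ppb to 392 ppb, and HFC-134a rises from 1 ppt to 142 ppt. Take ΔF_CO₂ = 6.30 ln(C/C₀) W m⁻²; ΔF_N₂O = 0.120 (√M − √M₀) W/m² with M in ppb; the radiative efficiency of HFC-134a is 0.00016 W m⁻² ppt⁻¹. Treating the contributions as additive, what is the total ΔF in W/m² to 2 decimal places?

CO₂: 6.30 × ln(691/276) = 6.30 × ln(2.50362) = 6.30 × 0.91774 = 5.7818 W/m².
N₂O: 0.120 × (√392 − √266) = 0.120 × (19.7990 − 16.3095) = 0.120 × 3.4895 = 0.4187 W/m².
HFC-134a: ΔF = 0.00016 × (142 − 1) = 0.00016 × 141 = 0.0226 W/m².
Total ΔF = 5.7818 + 0.4187 + 0.0226 = 6.2231 W/m².

ΔF = 6.22 W/m²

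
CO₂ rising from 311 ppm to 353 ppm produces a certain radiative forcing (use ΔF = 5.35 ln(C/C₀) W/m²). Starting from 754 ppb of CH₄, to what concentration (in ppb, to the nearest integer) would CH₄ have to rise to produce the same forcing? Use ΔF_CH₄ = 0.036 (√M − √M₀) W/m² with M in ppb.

CO₂ forcing: 5.35 × ln(353/311) = 5.35 × 0.126675 = 0.67771 W/m².
Set 0.036(√M − √754) = 0.67771: √M = 0.67771/0.036 + √754 = 18.8253 + 27.4591 = 46.2844.
M = (46.2844)² = 2142.25 ppb.

M ≈ 2142 ppb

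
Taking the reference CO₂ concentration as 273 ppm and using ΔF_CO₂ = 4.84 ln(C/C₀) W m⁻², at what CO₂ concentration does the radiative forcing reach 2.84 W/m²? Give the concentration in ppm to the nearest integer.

Set 4.84 ln(C/273) = 2.84, so ln(C/273) = 2.84/4.84 = 0.58678.
Then C/273 = e^0.58678 = 1.79819, giving C = 273 × 1.79819 = 490.91 ppm.

C ≈ 491 ppm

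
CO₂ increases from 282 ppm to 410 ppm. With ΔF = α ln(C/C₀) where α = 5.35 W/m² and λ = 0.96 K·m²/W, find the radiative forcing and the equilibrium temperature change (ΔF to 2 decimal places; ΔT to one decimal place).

CO₂: 5.35 × ln(410/282) = 5.35 × ln(1.45390) = 5.35 × 0.37425 = 2.0022 W/m².
ΔT = λ ΔF = 0.96 × 2.00 = 1.9200 K.

ΔF = 2.00 W/m²; ΔT = 1.9 K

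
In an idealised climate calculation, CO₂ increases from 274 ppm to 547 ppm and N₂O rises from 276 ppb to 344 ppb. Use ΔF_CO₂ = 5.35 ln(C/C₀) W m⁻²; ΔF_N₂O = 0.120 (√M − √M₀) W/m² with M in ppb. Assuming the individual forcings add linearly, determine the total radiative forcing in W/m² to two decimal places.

ΔF = 3.93 W/m²

CO₂: 5.35 × ln(547/274) = 5.35 × ln(1.99635) = 5.35 × 0.69132 = 3.6986 W/m².
N₂O: 0.120 × (√344 − √276) = 0.120 × (18.5472 − 16.6132) = 0.120 × 1.9340 = 0.2321 W/m².
Total ΔF = 3.6986 + 0.2321 = 3.9307 W/m².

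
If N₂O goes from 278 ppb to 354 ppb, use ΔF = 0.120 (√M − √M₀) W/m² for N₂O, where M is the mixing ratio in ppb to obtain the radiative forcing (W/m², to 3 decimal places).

ΔF = 0.257 W/m²

N₂O: 0.120 × (√354 − √278) = 0.120 × (18.8149 − 16.6733) = 0.120 × 2.1416 = 0.2570 W/m².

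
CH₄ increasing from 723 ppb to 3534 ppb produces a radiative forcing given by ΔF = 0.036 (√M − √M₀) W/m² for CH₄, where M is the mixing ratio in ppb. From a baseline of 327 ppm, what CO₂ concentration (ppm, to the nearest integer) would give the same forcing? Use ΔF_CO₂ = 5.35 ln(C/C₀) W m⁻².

C ≈ 407 ppm

CH₄ forcing: 0.036 × (√3534 − √723) = 0.036 × (59.4475 − 26.8887) = 0.036 × 32.5588 = 1.17212 W/m².
Set 5.35 ln(C/327) = 1.17212: ln(C/327) = 1.17212/5.35 = 0.21909, so C = 327 × e^0.21909 = 327 × 1.24494 = 407.10 ppm.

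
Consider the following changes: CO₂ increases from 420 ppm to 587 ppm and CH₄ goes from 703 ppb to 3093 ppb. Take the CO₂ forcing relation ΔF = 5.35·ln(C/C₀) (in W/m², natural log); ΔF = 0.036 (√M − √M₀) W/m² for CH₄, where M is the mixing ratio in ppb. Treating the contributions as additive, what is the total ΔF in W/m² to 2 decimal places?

ΔF = 2.84 W/m²

CO₂: 5.35 × ln(587/420) = 5.35 × ln(1.39762) = 5.35 × 0.33477 = 1.7910 W/m².
CH₄: 0.036 × (√3093 − √703) = 0.036 × (55.6147 − 26.5141) = 0.036 × 29.1006 = 1.0476 W/m².
Total ΔF = 1.7910 + 1.0476 = 2.8386 W/m².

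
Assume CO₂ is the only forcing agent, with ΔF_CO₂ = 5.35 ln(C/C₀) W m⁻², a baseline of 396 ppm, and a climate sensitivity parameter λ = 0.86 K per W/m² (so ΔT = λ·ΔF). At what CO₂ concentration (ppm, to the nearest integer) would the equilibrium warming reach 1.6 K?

C ≈ 561 ppm

Required forcing: ΔF = ΔT/λ = 1.6/0.86 = 1.8605 W/m².
Then ln(C/396) = ΔF/5.35 = 1.8605/5.35 = 0.34776.
So C = 396 × e^0.34776 = 396 × 1.41589 = 560.69 ppm.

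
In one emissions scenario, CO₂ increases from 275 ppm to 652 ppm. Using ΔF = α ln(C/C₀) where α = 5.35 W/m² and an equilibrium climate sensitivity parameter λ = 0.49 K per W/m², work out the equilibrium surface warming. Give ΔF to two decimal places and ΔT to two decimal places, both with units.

CO₂: 5.35 × ln(652/275) = 5.35 × ln(2.37091) = 5.35 × 0.86327 = 4.6185 W/m².
ΔT = λ ΔF = 0.49 × 4.62 = 2.2638 K.

ΔF = 4.62 W/m²; ΔT = 2.26 K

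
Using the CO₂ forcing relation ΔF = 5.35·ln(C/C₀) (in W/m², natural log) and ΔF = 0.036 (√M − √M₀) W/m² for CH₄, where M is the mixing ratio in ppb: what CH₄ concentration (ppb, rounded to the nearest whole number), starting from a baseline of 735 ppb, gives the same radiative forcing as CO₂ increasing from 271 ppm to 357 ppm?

M ≈ 4634 ppb

CO₂ forcing: 5.35 × ln(357/271) = 5.35 × 0.275617 = 1.47455 W/m².
Set 0.036(√M − √735) = 1.47455: √M = 1.47455/0.036 + √735 = 40.9597 + 27.1109 = 68.0706.
M = (68.0706)² = 4633.61 ppb.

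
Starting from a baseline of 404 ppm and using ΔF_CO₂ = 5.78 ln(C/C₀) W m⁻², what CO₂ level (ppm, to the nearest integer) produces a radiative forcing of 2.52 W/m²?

Set 5.78 ln(C/404) = 2.52, so ln(C/404) = 2.52/5.78 = 0.43599.
Then C/404 = e^0.43599 = 1.54649, giving C = 404 × 1.54649 = 624.78 ppm.

C ≈ 625 ppm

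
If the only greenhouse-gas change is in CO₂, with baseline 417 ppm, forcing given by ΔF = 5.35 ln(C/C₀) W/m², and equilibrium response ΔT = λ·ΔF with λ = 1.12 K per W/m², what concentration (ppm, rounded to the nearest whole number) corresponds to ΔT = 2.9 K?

C ≈ 677 ppm

Required forcing: ΔF = ΔT/λ = 2.9/1.12 = 2.5893 W/m².
Then ln(C/417) = ΔF/5.35 = 2.5893/5.35 = 0.48398.
So C = 417 × e^0.48398 = 417 × 1.62252 = 676.59 ppm.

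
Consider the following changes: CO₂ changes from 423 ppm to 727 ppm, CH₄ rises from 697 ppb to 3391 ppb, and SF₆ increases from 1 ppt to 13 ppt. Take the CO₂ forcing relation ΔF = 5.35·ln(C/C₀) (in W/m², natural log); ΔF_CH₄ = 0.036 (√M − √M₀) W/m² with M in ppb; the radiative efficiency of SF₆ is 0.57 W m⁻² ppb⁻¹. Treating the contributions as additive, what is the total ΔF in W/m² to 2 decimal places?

CO₂: 5.35 × ln(727/423) = 5.35 × ln(1.71868) = 5.35 × 0.54156 = 2.8973 W/m².
CH₄: 0.036 × (√3391 − √697) = 0.036 × (58.2323 − 26.4008) = 0.036 × 31.8315 = 1.1459 W/m².
SF₆: Δ = 13 − 1 = 12 ppt = 0.012 ppb; ΔF = 0.57 × 0.012 = 0.0068 W/m².
Total ΔF = 2.8973 + 1.1459 + 0.0068 = 4.0500 W/m².

ΔF = 4.05 W/m²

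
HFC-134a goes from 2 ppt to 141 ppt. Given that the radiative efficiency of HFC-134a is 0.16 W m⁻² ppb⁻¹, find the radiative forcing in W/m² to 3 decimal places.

HFC-134a: Δ = 141 − 2 = 139 ppt = 0.139 ppb; ΔF = 0.16 × 0.139 = 0.0222 W/m².

ΔF = 0.022 W/m²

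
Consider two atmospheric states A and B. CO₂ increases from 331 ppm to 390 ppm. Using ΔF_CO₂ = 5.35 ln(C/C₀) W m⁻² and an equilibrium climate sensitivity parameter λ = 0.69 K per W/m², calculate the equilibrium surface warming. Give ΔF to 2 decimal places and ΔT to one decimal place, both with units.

ΔF = 0.88 W/m²; ΔT = 0.6 K

CO₂: 5.35 × ln(390/331) = 5.35 × ln(1.17825) = 5.35 × 0.16403 = 0.8776 W/m².
ΔT = λ ΔF = 0.69 × 0.88 = 0.6072 K.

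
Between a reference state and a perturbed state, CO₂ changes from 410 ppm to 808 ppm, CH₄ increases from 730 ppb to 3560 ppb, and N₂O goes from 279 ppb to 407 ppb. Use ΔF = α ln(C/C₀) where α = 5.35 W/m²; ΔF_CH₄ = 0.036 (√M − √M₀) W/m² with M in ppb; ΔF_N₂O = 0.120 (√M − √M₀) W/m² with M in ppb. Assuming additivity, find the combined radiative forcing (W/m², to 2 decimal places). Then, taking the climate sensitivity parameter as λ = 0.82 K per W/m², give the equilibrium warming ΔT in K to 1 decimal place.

ΔF = 5.22 W/m²; ΔT = 4.3 K

CO₂: 5.35 × ln(808/410) = 5.35 × ln(1.97073) = 5.35 × 0.67840 = 3.6294 W/m².
CH₄: 0.036 × (√3560 − √730) = 0.036 × (59.6657 − 27.0185) = 0.036 × 32.6472 = 1.1753 W/m².
N₂O: 0.120 × (√407 − √279) = 0.120 × (20.1742 − 16.7033) = 0.120 × 3.4709 = 0.4165 W/m².
Total ΔF = 3.6294 + 1.1753 + 0.4165 = 5.2212 W/m².
ΔT = λ ΔF = 0.82 × 5.22 = 4.2804 K.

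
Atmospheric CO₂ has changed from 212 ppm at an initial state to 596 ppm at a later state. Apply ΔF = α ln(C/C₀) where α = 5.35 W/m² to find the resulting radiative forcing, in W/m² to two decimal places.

ΔF = 5.53 W/m²

CO₂: 5.35 × ln(596/212) = 5.35 × ln(2.81132) = 5.35 × 1.03365 = 5.5300 W/m².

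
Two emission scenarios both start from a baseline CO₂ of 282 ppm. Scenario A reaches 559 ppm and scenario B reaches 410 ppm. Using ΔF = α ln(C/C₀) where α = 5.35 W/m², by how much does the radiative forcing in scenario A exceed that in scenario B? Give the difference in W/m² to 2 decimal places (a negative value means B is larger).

ΔF_A − ΔF_B = 1.66 W/m²

ΔF_A = 5.35 ln(559/282) = 5.35 × 0.68424 = 3.6607 W/m².
ΔF_B = 5.35 ln(410/282) = 5.35 × 0.37425 = 2.0022 W/m².
Difference: 3.6607 − 2.0022 = 1.6585 W/m².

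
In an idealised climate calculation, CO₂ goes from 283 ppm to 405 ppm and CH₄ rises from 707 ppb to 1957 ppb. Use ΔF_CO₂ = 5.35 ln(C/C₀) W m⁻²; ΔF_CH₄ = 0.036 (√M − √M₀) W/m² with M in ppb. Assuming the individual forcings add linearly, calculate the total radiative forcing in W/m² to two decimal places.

ΔF = 2.55 W/m²

CO₂: 5.35 × ln(405/283) = 5.35 × ln(1.43110) = 5.35 × 0.35844 = 1.9177 W/m².
CH₄: 0.036 × (√1957 − √707) = 0.036 × (44.2380 − 26.5895) = 0.036 × 17.6485 = 0.6353 W/m².
Total ΔF = 1.9177 + 0.6353 = 2.5530 W/m².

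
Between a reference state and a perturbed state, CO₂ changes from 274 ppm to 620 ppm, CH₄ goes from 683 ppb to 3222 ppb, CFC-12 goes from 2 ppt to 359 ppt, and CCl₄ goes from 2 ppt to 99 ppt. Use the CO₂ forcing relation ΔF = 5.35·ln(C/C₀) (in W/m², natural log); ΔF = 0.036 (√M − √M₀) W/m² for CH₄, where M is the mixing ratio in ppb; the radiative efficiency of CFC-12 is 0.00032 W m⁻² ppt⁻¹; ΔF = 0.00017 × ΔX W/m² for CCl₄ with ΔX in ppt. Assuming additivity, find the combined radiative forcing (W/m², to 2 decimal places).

ΔF = 5.60 W/m²

CO₂: 5.35 × ln(620/274) = 5.35 × ln(2.26277) = 5.35 × 0.81659 = 4.3688 W/m².
CH₄: 0.036 × (√3222 − √683) = 0.036 × (56.7627 − 26.1343) = 0.036 × 30.6284 = 1.1026 W/m².
CFC-12: ΔF = 0.00032 × (359 − 2) = 0.00032 × 357 = 0.1142 W/m².
CCl₄: ΔF = 0.00017 × (99 − 2) = 0.00017 × 97 = 0.0165 W/m².
Total ΔF = 4.3688 + 1.1026 + 0.1142 + 0.0165 = 5.6021 W/m².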